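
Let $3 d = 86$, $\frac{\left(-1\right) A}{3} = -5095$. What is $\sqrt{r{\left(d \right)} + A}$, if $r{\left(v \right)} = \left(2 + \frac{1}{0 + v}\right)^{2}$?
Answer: $\frac{\sqrt{113078485}}{86} \approx 123.65$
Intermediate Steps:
$A = 15285$ ($A = \left(-3\right) \left(-5095\right) = 15285$)
$d = \frac{86}{3}$ ($d = \frac{1}{3} \cdot 86 = \frac{86}{3} \approx 28.667$)
$r{\left(v \right)} = \left(2 + \frac{1}{v}\right)^{2}$
$\sqrt{r{\left(d \right)} + A} = \sqrt{\frac{\left(1 + 2 \cdot \frac{86}{3}\right)^{2}}{\frac{7396}{9}} + 15285} = \sqrt{\frac{9 \left(1 + \frac{172}{3}\right)^{2}}{7396} + 15285} = \sqrt{\frac{9 \left(\frac{175}{3}\right)^{2}}{7396} + 15285} = \sqrt{\frac{9}{7396} \cdot \frac{30625}{9} + 15285} = \sqrt{\frac{30625}{7396} + 15285} = \sqrt{\frac{113078485}{7396}} = \frac{\sqrt{113078485}}{86}$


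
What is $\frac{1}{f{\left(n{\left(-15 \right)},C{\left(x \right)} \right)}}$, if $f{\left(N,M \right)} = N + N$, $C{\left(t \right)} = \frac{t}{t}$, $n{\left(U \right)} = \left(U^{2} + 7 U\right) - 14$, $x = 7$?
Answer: $\frac{1}{212} \approx 0.004717$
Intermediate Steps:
$n{\left(U \right)} = -14 + U^{2} + 7 U$
$C{\left(t \right)} = 1$
$f{\left(N,M \right)} = 2 N$
$\frac{1}{f{\left(n{\left(-15 \right)},C{\left(x \right)} \right)}} = \frac{1}{2 \left(-14 + \left(-15\right)^{2} + 7 \left(-15\right)\right)} = \frac{1}{2 \left(-14 + 225 - 105\right)} = \frac{1}{2 \cdot 106} = \frac{1}{212}$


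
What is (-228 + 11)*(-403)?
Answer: 87451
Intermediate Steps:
(-228 + 11)*(-403) = -217*(-403) = 87451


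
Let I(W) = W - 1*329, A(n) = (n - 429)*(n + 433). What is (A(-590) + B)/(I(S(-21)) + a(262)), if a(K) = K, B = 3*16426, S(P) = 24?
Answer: -209261/43 ≈ -4866.5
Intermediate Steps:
A(n) = (-429 + n)*(433 + n)
B = 49278
I(W) = -329 + W (I(W) = W - 329 = -329 + W)
(A(-590) + B)/(I(S(-21)) + a(262)) = ((-185757 + (-590)² + 4*(-590)) + 49278)/((-329 + 24) + 262) = ((-185757 + 348100 - 2360) + 49278)/(-305 + 262) = (159983 + 49278)/(-43) = 209261*(-1/43) = -209261/43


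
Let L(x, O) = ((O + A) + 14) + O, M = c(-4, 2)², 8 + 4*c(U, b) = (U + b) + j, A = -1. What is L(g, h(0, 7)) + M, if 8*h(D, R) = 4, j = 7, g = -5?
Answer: 233/16 ≈ 14.563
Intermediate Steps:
h(D, R) = ½ (h(D, R) = (⅛)*4 = ½)
c(U, b) = -¼ + U/4 + b/4 (c(U, b) = -2 + ((U + b) + 7)/4 = -2 + (7 + U + b)/4 = -2 + (7/4 + U/4 + b/4) = -¼ + U/4 + b/4)
M = 9/16 (M = (-¼ + (¼)*(-4) + (¼)*2)² = (-¼ - 1 + ½)² = (-¾)² = 9/16 ≈ 0.56250)
L(x, O) = 13 + 2*O (L(x, O) = ((O - 1) + 14) + O = ((-1 + O) + 14) + O = (13 + O) + O = 13 + 2*O)
L(g, h(0, 7)) + M = (13 + 2*(½)) + 9/16 = (13 + 1) + 9/16 = 14 + 9/16 = 233/16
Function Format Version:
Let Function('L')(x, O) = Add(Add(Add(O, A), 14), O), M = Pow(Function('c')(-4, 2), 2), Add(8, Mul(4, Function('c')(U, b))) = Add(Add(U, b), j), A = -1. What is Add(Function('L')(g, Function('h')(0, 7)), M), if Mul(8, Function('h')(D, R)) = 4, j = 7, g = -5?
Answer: Rational(233, 16) ≈ 14.563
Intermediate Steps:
Function('h')(D, R) = Rational(1, 2) (Function('h')(D, R) = Mul(Rational(1, 8), 4) = Rational(1, 2))
Function('c')(U, b) = Add(Rational(-1, 4), Mul(Rational(1, 4), U), Mul(Rational(1, 4), b)) (Function('c')(U, b) = Add(-2, Mul(Rational(1, 4), Add(Add(U, b), 7))) = Add(-2, Mul(Rational(1, 4), Add(7, U, b))) = Add(-2, Add(Rational(7, 4), Mul(Rational(1, 4), U), Mul(Rational(1, 4), b))) = Add(Rational(-1, 4), Mul(Rational(1, 4), U), Mul(Rational(1, 4), b)))
M = Rational(9, 16) (M = Pow(Add(Rational(-1, 4), Mul(Rational(1, 4), -4), Mul(Rational(1, 4), 2)), 2) = Pow(Add(Rational(-1, 4), -1, Rational(1, 2)), 2) = Pow(Rational(-3, 4), 2) = Rational(9, 16) ≈ 0.56250)
Function('L')(x, O) = Add(13, Mul(2, O)) (Function('L')(x, O) = Add(Add(Add(O, -1), 14), O) = Add(Add(Add(-1, O), 14), O) = Add(Add(13, O), O) = Add(13, Mul(2, O)))
Add(Function('L')(g, Function('h')(0, 7)), M) = Add(Add(13, Mul(2, Rational(1, 2))), Rational(9, 16)) = Add(Add(13, 1), Rational(9, 16)) = Add(14, Rational(9, 16)) = Rational(233, 16)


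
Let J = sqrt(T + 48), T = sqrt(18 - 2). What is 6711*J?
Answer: 13422*sqrt(13) ≈ 48394.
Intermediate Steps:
T = 4 (T = sqrt(16) = 4)
J = 2*sqrt(13) (J = sqrt(4 + 48) = sqrt(52) = 2*sqrt(13) ≈ 7.2111)
6711*J = 6711*(2*sqrt(13)) = 13422*sqrt(13)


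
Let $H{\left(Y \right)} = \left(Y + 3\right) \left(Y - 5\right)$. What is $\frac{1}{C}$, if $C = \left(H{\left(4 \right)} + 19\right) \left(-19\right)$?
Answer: $- \frac{1}{228} \approx -0.004386$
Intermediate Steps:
$H{\left(Y \right)} = \left(-5 + Y\right) \left(3 + Y\right)$ ($H{\left(Y \right)} = \left(3 + Y\right) \left(-5 + Y\right) = \left(-5 + Y\right) \left(3 + Y\right)$)
$C = -228$ ($C = \left(\left(-15 + 4^{2} - 8\right) + 19\right) \left(-19\right) = \left(\left(-15 + 16 - 8\right) + 19\right) \left(-19\right) = \left(-7 + 19\right) \left(-19\right) = 12 \left(-19\right) = -228$)
$\frac{1}{C} = \frac{1}{-228} = - \frac{1}{228}$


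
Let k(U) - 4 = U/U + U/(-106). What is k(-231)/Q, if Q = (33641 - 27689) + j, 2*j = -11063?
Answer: 761/44573 ≈ 0.017073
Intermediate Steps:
j = -11063/2 (j = (½)*(-11063) = -11063/2 ≈ -5531.5)
k(U) = 5 - U/106 (k(U) = 4 + (U/U + U/(-106)) = 4 + (1 + U*(-1/106)) = 4 + (1 - U/106) = 5 - U/106)
Q = 841/2 (Q = (33641 - 27689) - 11063/2 = 5952 - 11063/2 = 841/2 ≈ 420.50)
k(-231)/Q = (5 - 1/106*(-231))/(841/2) = (5 + 231/106)*(2/841) = (761/106)*(2/841) = 761/44573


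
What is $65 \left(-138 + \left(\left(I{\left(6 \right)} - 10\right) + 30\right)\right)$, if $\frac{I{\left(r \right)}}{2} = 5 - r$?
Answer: $-7800$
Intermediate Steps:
$I{\left(r \right)} = 10 - 2 r$ ($I{\left(r \right)} = 2 \left(5 - r\right) = 10 - 2 r$)
$65 \left(-138 + \left(\left(I{\left(6 \right)} - 10\right) + 30\right)\right) = 65 \left(-138 + \left(\left(\left(10 - 12\right) - 10\right) + 30\right)\right) = 65 \left(-138 + \left(\left(-2 - 10\right) + 30\right)\right) = 65 \left(-138 + \left(-12 + 30\right)\right) = 65 \left(-138 + 18\right) = 65 \left(-120\right) = -7800$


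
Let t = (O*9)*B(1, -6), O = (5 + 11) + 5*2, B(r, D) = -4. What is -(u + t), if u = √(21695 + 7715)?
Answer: 936 - √29410 ≈ 764.51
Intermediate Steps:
u = √29410 ≈ 171.49
O = 26 (O = 16 + 10 = 26)
t = -936 (t = (26*9)*(-4) = 234*(-4) = -936)
-(u + t) = -(√29410 - 936) = -(-936 + √29410) = 936 - √29410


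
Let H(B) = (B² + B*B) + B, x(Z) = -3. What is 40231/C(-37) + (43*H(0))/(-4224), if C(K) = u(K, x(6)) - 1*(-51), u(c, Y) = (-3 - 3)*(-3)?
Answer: 40231/69 ≈ 583.06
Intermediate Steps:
H(B) = B + 2*B² (H(B) = (B² + B²) + B = 2*B² + B = B + 2*B²)
u(c, Y) = 18 (u(c, Y) = -6*(-3) = 18)
C(K) = 69 (C(K) = 18 - 1*(-51) = 18 + 51 = 69)
40231/C(-37) + (43*H(0))/(-4224) = 40231/69 + (43*(0*(1 + 2*0)))/(-4224) = 40231*(1/69) + (43*(0*(1 + 0)))*(-1/4224) = 40231/69 + (43*(0*1))*(-1/4224) = 40231/69 + (43*0)*(-1/4224) = 40231/69 + 0*(-1/4224) = 40231/69 + 0 = 40231/69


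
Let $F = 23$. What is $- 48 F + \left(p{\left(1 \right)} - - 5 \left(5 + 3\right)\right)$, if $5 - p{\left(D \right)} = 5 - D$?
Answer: $-1063$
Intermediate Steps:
$p{\left(D \right)} = D$ ($p{\left(D \right)} = 5 - \left(5 - D\right) = 5 + \left(-5 + D\right) = D$)
$- 48 F + \left(p{\left(1 \right)} - - 5 \left(5 + 3\right)\right) = \left(-48\right) 23 - \left(-1 - 5 \left(5 + 3\right)\right) = -1104 - \left(-1 - 40\right) = -1104 + \left(1 - -40\right) = -1104 + \left(1 + 40\right) = -1104 + 41 = -1063$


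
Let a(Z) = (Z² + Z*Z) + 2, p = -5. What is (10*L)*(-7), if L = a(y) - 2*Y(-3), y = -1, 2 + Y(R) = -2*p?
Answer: 840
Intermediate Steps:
Y(R) = 8 (Y(R) = -2 - 2*(-5) = -2 + 10 = 8)
a(Z) = 2 + 2*Z² (a(Z) = (Z² + Z²) + 2 = 2*Z² + 2 = 2 + 2*Z²)
L = -12 (L = (2 + 2*(-1)²) - 2*8 = (2 + 2*1) - 16 = (2 + 2) - 16 = 4 - 16 = -12)
(10*L)*(-7) = (10*(-12))*(-7) = -120*(-7) = 840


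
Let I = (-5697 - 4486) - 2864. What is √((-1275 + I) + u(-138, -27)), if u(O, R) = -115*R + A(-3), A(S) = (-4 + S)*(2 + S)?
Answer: I*√11210 ≈ 105.88*I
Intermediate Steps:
u(O, R) = 7 - 115*R (u(O, R) = -115*R + (-8 + (-3)² - 2*(-3)) = -115*R + (-8 + 9 + 6) = -115*R + 7 = 7 - 115*R)
I = -13047 (I = -10183 - 2864 = -13047)
√((-1275 + I) + u(-138, -27)) = √((-1275 - 13047) + (7 - 115*(-27))) = √(-14322 + (7 + 3105)) = √(-14322 + 3112) = √(-11210) = I*√11210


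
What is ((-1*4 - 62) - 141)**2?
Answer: 42849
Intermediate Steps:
((-1*4 - 62) - 141)**2 = ((-4 - 62) - 141)**2 = (-66 - 141)**2 = (-207)**2 = 42849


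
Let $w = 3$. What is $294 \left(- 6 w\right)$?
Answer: $-5292$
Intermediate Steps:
$294 \left(- 6 w\right) = 294 \left(\left(-6\right) 3\right) = 294 \left(-18\right) = -5292$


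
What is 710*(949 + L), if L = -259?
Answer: 489900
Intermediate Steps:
710*(949 + L) = 710*(949 - 259) = 710*690 = 489900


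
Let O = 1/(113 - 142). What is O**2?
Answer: 1/841 ≈ 0.0011891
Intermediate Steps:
O = -1/29 (O = 1/(-29) = -1/29 ≈ -0.034483)
O**2 = (-1/29)**2 = 1/841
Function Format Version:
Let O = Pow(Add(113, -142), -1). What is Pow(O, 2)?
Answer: Rational(1, 841) ≈ 0.0011891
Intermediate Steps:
O = Rational(-1, 29) (O = Pow(-29, -1) = Rational(-1, 29) ≈ -0.034483)
Pow(O, 2) = Pow(Rational(-1, 29), 2) = Rational(1, 841)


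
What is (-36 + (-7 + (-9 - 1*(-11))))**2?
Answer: 1681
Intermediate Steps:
(-36 + (-7 + (-9 - 1*(-11))))**2 = (-36 + (-7 + (-9 + 11)))**2 = (-36 + (-7 + 2))**2 = (-36 - 5)**2 = (-41)**2 = 1681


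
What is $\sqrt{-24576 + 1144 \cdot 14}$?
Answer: $4 i \sqrt{535} \approx 92.52 i$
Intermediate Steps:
$\sqrt{-24576 + 1144 \cdot 14} = \sqrt{-24576 + 16016} = \sqrt{-8560} = 4 i \sqrt{535}$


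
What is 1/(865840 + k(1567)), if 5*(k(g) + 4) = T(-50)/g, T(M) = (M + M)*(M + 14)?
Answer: 1567/1356765732 ≈ 1.1550e-6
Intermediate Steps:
T(M) = 2*M*(14 + M) (T(M) = (2*M)*(14 + M) = 2*M*(14 + M))
k(g) = -4 + 720/g (k(g) = -4 + ((2*(-50)*(14 - 50))/g)/5 = -4 + ((2*(-50)*(-36))/g)/5 = -4 + (3600/g)/5 = -4 + 720/g)
1/(865840 + k(1567)) = 1/(865840 + (-4 + 720/1567)) = 1/(865840 - 5548/1567) = 1/(1356765732/1567) = 1567/1356765732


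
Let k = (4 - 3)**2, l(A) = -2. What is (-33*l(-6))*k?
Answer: 66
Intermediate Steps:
k = 1 (k = 1**2 = 1)
(-33*l(-6))*k = -33*(-2)*1 = 66*1 = 66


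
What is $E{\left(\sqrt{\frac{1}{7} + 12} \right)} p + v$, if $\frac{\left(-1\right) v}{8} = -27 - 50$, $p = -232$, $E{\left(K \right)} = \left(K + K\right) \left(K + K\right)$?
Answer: $- \frac{74568}{7} \approx -10653.0$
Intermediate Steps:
$E{\left(K \right)} = 4 K^{2}$ ($E{\left(K \right)} = 2 K 2 K = 4 K^{2}$)
$v = 616$ ($v = - 8 \left(-27 - 50\right) = \left(-8\right) \left(-77\right) = 616$)
$E{\left(\sqrt{\frac{1}{7} + 12} \right)} p + v = 4 \left(\sqrt{\frac{1}{7} + 12}\right)^{2} \left(-232\right) + 616 = 4 \left(\sqrt{\frac{85}{7}}\right)^{2} \left(-232\right) + 616 = 4 \left(\frac{\sqrt{595}}{7}\right)^{2} \left(-232\right) + 616 = 4 \cdot \frac{85}{7} \left(-232\right) + 616 = \frac{340}{7} \left(-232\right) + 616 = - \frac{78880}{7} + 616 = - \frac{74568}{7}$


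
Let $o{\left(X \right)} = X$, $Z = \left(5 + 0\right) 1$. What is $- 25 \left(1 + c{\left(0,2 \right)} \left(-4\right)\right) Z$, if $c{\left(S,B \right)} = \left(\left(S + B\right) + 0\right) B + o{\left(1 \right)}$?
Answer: $2375$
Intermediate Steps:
$Z = 5$ ($Z = 5 \cdot 1 = 5$)
$c{\left(S,B \right)} = 1 + B \left(B + S\right)$ ($c{\left(S,B \right)} = \left(\left(S + B\right) + 0\right) B + 1 = \left(\left(B + S\right) + 0\right) B + 1 = \left(B + S\right) B + 1 = B \left(B + S\right) + 1 = 1 + B \left(B + S\right)$)
$- 25 \left(1 + c{\left(0,2 \right)} \left(-4\right)\right) Z = - 25 \left(1 + \left(1 + 2^{2} + 2 \cdot 0\right) \left(-4\right)\right) 5 = - 25 \left(1 + \left(1 + 4 + 0\right) \left(-4\right)\right) 5 = - 25 \left(1 + 5 \left(-4\right)\right) 5 = - 25 \left(1 - 20\right) 5 = \left(-25\right) \left(-19\right) 5 = 475 \cdot 5 = 2375$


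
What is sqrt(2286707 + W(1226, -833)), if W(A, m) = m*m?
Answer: 2*sqrt(745149) ≈ 1726.4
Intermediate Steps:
W(A, m) = m**2
sqrt(2286707 + W(1226, -833)) = sqrt(2286707 + (-833)**2) = sqrt(2286707 + 693889) = sqrt(2980596) = 2*sqrt(745149)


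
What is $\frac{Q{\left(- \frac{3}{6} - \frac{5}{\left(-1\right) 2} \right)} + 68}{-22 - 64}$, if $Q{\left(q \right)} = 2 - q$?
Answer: $- \frac{34}{43} \approx -0.7907$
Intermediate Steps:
$\frac{Q{\left(- \frac{3}{6} - \frac{5}{\left(-1\right) 2} \right)} + 68}{-22 - 64} = \frac{\left(2 - \left(- \frac{3}{6} - \frac{5}{\left(-1\right) 2}\right)\right) + 68}{-22 - 64} = \frac{\left(2 - \left(\left(-3\right) \frac{1}{6} - \frac{5}{-2}\right)\right) + 68}{-86} = - \frac{\left(2 - \left(- \frac{1}{2} - - \frac{5}{2}\right)\right) + 68}{86} = - \frac{\left(2 - \left(- \frac{1}{2} + \frac{5}{2}\right)\right) + 68}{86} = - \frac{\left(2 - 2\right) + 68}{86} = - \frac{0 + 68}{86} = \left(- \frac{1}{86}\right) 68 = - \frac{34}{43}$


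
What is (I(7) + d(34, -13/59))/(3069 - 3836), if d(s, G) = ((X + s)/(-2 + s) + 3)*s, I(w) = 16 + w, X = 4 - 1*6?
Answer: -159/767 ≈ -0.20730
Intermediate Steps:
X = -2 (X = 4 - 6 = -2)
d(s, G) = 4*s (d(s, G) = ((-2 + s)/(-2 + s) + 3)*s = (1 + 3)*s = 4*s)
(I(7) + d(34, -13/59))/(3069 - 3836) = ((16 + 7) + 4*34)/(3069 - 3836) = (23 + 136)/(-767) = 159*(-1/767) = -159/767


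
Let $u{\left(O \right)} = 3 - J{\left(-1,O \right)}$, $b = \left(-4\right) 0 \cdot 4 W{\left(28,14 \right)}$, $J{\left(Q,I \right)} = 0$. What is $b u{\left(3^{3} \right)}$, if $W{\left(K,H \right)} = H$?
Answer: $0$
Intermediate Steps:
$b = 0$ ($b = \left(-4\right) 0 \cdot 4 \cdot 14 = 0 \cdot 4 \cdot 14 = 0 \cdot 14 = 0$)
$u{\left(O \right)} = 3$ ($u{\left(O \right)} = 3 - 0 = 3 + 0 = 3$)
$b u{\left(3^{3} \right)} = 0 \cdot 3 = 0$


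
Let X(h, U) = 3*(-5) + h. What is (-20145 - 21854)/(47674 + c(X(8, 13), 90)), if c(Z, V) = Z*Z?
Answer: -41999/47723 ≈ -0.88006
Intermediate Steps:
X(h, U) = -15 + h
c(Z, V) = Z**2
(-20145 - 21854)/(47674 + c(X(8, 13), 90)) = (-20145 - 21854)/(47674 + (-15 + 8)**2) = -41999/(47674 + (-7)**2) = -41999/(47674 + 49) = -41999/47723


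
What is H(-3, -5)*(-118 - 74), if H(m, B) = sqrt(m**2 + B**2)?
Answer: -192*sqrt(34) ≈ -1119.5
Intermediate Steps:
H(m, B) = sqrt(B**2 + m**2)
H(-3, -5)*(-118 - 74) = sqrt((-5)**2 + (-3)**2)*(-118 - 74) = sqrt(25 + 9)*(-192) = sqrt(34)*(-192) = -192*sqrt(34)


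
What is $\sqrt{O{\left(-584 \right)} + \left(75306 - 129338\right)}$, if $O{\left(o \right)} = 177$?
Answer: $i \sqrt{53855} \approx 232.07 i$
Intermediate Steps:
$\sqrt{O{\left(-584 \right)} + \left(75306 - 129338\right)} = \sqrt{177 + \left(75306 - 129338\right)} = \sqrt{177 - 54032} = \sqrt{-53855} = i \sqrt{53855}$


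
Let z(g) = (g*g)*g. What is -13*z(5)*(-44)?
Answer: 71500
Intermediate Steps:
z(g) = g³ (z(g) = g²*g = g³)
-13*z(5)*(-44) = -13*5³*(-44) = -13*125*(-44) = -1625*(-44) = 71500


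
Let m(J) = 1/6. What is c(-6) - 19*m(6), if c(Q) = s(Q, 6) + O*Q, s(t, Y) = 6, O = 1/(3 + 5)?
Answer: 25/12 ≈ 2.0833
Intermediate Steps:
O = ⅛ (O = 1/8 = ⅛ ≈ 0.12500)
c(Q) = 6 + Q/8
m(J) = ⅙
c(-6) - 19*m(6) = (6 + (⅛)*(-6)) - 19*⅙ = (6 - ¾) - 19/6 = 21/4 - 19/6 = 25/12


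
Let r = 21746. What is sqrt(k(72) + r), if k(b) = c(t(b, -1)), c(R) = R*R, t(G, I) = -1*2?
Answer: 5*sqrt(870) ≈ 147.48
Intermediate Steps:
t(G, I) = -2
c(R) = R**2
k(b) = 4 (k(b) = (-2)**2 = 4)
sqrt(k(72) + r) = sqrt(4 + 21746) = sqrt(21750) = 5*sqrt(870)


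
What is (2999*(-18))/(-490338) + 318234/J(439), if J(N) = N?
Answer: 8670328955/11958799 ≈ 725.02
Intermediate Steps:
(2999*(-18))/(-490338) + 318234/J(439) = (2999*(-18))/(-490338) + 318234/439 = -53982*(-1/490338) + 318234*(1/439) = 2999/27241 + 318234/439 = 8670328955/11958799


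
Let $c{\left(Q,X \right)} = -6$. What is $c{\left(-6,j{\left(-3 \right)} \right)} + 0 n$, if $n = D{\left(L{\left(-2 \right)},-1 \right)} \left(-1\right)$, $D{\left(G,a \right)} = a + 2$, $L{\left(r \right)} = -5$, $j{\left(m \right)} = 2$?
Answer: $-6$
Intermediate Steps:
$D{\left(G,a \right)} = 2 + a$
$n = -1$ ($n = \left(2 - 1\right) \left(-1\right) = 1 \left(-1\right) = -1$)
$c{\left(-6,j{\left(-3 \right)} \right)} + 0 n = -6 + 0 \left(-1\right) = -6 + 0 = -6$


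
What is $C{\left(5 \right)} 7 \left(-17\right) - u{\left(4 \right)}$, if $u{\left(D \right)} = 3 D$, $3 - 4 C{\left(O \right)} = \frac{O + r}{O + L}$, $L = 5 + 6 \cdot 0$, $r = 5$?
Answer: $- \frac{143}{2} \approx -71.5$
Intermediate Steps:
$L = 5$ ($L = 5 + 0 = 5$)
$C{\left(O \right)} = \frac{1}{2}$ ($C{\left(O \right)} = \frac{3}{4} - \frac{\left(O + 5\right) \frac{1}{O + 5}}{4} = \frac{3}{4} - \frac{\left(5 + O\right) \frac{1}{5 + O}}{4} = \frac{3}{4} - \frac{1}{4} = \frac{1}{2}$)
$C{\left(5 \right)} 7 \left(-17\right) - u{\left(4 \right)} = \frac{1}{2} \cdot 7 \left(-17\right) - 3 \cdot 4 = \frac{7}{2} \left(-17\right) - 12 = - \frac{119}{2} - 12 = - \frac{143}{2}$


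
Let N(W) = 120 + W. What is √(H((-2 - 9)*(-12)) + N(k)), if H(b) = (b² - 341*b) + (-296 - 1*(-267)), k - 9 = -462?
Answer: 5*I*√1118 ≈ 167.18*I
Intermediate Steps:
k = -453 (k = 9 - 462 = -453)
H(b) = -29 + b² - 341*b (H(b) = (b² - 341*b) + (-296 + 267) = (b² - 341*b) - 29 = -29 + b² - 341*b)
√(H((-2 - 9)*(-12)) + N(k)) = √((-29 + ((-2 - 9)*(-12))² - 341*(-2 - 9)*(-12)) + (120 - 453)) = √((-29 + (-11*(-12))² - (-3751)*(-12)) - 333) = √((-29 + 132² - 341*132) - 333) = √((-29 + 17424 - 45012) - 333) = √(-27617 - 333) = √(-27950) = 5*I*√1118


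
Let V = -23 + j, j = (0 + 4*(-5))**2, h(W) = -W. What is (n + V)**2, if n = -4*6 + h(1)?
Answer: 123904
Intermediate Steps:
n = -25 (n = -4*6 - 1*1 = -24 - 1 = -25)
j = 400 (j = (0 - 20)**2 = (-20)**2 = 400)
V = 377 (V = -23 + 400 = 377)
(n + V)**2 = (-25 + 377)**2 = 352**2 = 123904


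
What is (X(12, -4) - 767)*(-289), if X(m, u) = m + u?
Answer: 219351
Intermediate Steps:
(X(12, -4) - 767)*(-289) = ((12 - 4) - 767)*(-289) = (8 - 767)*(-289) = -759*(-289) = 219351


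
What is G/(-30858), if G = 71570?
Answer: -35785/15429 ≈ -2.3193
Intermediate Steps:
G/(-30858) = 71570/(-30858) = 71570*(-1/30858) = -35785/15429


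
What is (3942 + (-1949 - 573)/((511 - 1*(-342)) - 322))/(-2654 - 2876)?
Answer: -209068/293643 ≈ -0.71198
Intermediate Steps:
(3942 + (-1949 - 573)/((511 - 1*(-342)) - 322))/(-2654 - 2876) = (3942 - 2522/((511 + 342) - 322))/(-5530) = (3942 - 2522/(853 - 322))*(-1/5530) = (3942 - 2522/531)*(-1/5530) = (2090680/531)*(-1/5530) = -209068/293643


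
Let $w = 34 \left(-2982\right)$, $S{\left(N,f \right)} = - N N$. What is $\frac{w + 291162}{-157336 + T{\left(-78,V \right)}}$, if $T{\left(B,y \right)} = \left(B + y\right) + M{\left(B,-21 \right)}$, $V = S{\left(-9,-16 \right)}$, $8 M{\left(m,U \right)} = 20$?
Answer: $- \frac{126516}{104995} \approx -1.205$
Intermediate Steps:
$S{\left(N,f \right)} = - N^{2}$
$M{\left(m,U \right)} = \frac{5}{2}$ ($M{\left(m,U \right)} = \frac{1}{8} \cdot 20 = \frac{5}{2}$)
$V = -81$ ($V = - \left(-9\right)^{2} = \left(-1\right) 81 = -81$)
$T{\left(B,y \right)} = \frac{5}{2} + B + y$ ($T{\left(B,y \right)} = \left(B + y\right) + \frac{5}{2} = \frac{5}{2} + B + y$)
$w = -101388$
$\frac{w + 291162}{-157336 + T{\left(-78,V \right)}} = \frac{-101388 + 291162}{-157336 - \frac{313}{2}} = \frac{189774}{-157336 - \frac{313}{2}} = \frac{189774}{- \frac{314985}{2}} = 189774 \left(- \frac{2}{314985}\right) = - \frac{126516}{104995}$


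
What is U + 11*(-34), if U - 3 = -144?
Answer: -515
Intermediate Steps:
U = -141 (U = 3 - 144 = -141)
U + 11*(-34) = -141 + 11*(-34) = -141 - 374 = -515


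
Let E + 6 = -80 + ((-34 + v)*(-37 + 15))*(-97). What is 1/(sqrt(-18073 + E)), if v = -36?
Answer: -I*sqrt(167539)/167539 ≈ -0.0024431*I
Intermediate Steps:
E = -149466 (E = -6 + (-80 + ((-34 - 36)*(-37 + 15))*(-97)) = -6 + (-80 - 70*(-22)*(-97)) = -6 + (-80 + 1540*(-97)) = -6 + (-80 - 149380) = -6 - 149460 = -149466)
1/(sqrt(-18073 + E)) = 1/(sqrt(-18073 - 149466)) = 1/(sqrt(-167539)) = 1/(I*sqrt(167539)) = -I*sqrt(167539)/167539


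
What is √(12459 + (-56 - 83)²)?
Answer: 2*√7945 ≈ 178.27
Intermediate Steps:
√(12459 + (-56 - 83)²) = √(12459 + (-139)²) = √(12459 + 19321) = √31780 = 2*√7945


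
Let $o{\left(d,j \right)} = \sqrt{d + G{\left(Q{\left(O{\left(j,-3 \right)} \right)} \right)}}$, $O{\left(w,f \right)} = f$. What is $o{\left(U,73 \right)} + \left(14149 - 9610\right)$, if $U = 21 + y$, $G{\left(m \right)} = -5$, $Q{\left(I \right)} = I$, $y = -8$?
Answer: $4539 + 2 \sqrt{2} \approx 4541.8$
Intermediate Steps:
$U = 13$ ($U = 21 - 8 = 13$)
$o{\left(d,j \right)} = \sqrt{-5 + d}$ ($o{\left(d,j \right)} = \sqrt{d - 5} = \sqrt{-5 + d}$)
$o{\left(U,73 \right)} + \left(14149 - 9610\right) = \sqrt{-5 + 13} + \left(14149 - 9610\right) = \sqrt{8} + \left(14149 - 9610\right) = 2 \sqrt{2} + 4539 = 4539 + 2 \sqrt{2}$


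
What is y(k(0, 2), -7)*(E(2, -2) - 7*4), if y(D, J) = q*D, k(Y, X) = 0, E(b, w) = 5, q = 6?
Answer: 0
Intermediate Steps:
y(D, J) = 6*D
y(k(0, 2), -7)*(E(2, -2) - 7*4) = (6*0)*(5 - 7*4) = 0*(5 - 28) = 0*(-23) = 0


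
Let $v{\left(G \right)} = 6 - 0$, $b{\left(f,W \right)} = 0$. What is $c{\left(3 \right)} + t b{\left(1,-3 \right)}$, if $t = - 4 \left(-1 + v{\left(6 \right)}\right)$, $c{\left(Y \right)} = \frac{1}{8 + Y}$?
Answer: $\frac{1}{11} \approx 0.090909$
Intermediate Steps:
$v{\left(G \right)} = 6$ ($v{\left(G \right)} = 6 + 0 = 6$)
$t = -20$ ($t = - 4 \left(-1 + 6\right) = \left(-4\right) 5 = -20$)
$c{\left(3 \right)} + t b{\left(1,-3 \right)} = \frac{1}{8 + 3} - 0 = \frac{1}{11} + 0 = \frac{1}{11}$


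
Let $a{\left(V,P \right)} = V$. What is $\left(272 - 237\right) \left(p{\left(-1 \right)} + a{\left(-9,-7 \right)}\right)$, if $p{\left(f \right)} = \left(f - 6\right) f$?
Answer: $-70$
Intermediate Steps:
$p{\left(f \right)} = f \left(-6 + f\right)$ ($p{\left(f \right)} = \left(f - 6\right) f = \left(-6 + f\right) f = f \left(-6 + f\right)$)
$\left(272 - 237\right) \left(p{\left(-1 \right)} + a{\left(-9,-7 \right)}\right) = \left(272 - 237\right) \left(- (-6 - 1) - 9\right) = 35 \left(\left(-1\right) \left(-7\right) - 9\right) = 35 \left(7 - 9\right) = 35 \left(-2\right) = -70$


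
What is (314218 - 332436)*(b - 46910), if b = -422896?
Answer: 8558925708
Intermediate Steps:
(314218 - 332436)*(b - 46910) = (314218 - 332436)*(-422896 - 46910) = -18218*(-469806) = 8558925708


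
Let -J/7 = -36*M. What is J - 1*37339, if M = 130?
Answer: -4579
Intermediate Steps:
J = 32760 (J = -(-252)*130 = -7*(-4680) = 32760)
J - 1*37339 = 32760 - 1*37339 = 32760 - 37339 = -4579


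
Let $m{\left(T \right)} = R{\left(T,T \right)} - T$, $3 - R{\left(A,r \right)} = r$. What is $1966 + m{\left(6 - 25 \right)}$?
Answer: $2007$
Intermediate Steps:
$R{\left(A,r \right)} = 3 - r$
$m{\left(T \right)} = 3 - 2 T$ ($m{\left(T \right)} = \left(3 - T\right) - T = 3 - 2 T$)
$1966 + m{\left(6 - 25 \right)} = 1966 - \left(-3 + 2 \left(6 - 25\right)\right) = 1966 + \left(3 - -38\right) = 1966 + \left(3 + 38\right) = 1966 + 41 = 2007$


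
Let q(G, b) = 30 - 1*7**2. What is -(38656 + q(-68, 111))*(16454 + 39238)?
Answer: -2151771804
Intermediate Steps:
q(G, b) = -19 (q(G, b) = 30 - 1*49 = 30 - 49 = -19)
-(38656 + q(-68, 111))*(16454 + 39238) = -(38656 - 19)*(16454 + 39238) = -38637*55692 = -1*2151771804 = -2151771804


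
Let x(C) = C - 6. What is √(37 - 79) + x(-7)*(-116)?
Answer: 1508 + I*√42 ≈ 1508.0 + 6.4807*I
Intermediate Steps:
x(C) = -6 + C
√(37 - 79) + x(-7)*(-116) = √(37 - 79) + (-6 - 7)*(-116) = √(-42) - 13*(-116) = I*√42 + 1508 = 1508 + I*√42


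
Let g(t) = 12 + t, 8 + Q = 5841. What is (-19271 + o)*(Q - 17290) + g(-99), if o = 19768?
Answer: -5694216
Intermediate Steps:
Q = 5833 (Q = -8 + 5841 = 5833)
(-19271 + o)*(Q - 17290) + g(-99) = (-19271 + 19768)*(5833 - 17290) + (12 - 99) = 497*(-11457) - 87 = -5694129 - 87 = -5694216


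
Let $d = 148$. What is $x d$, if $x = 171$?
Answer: $25308$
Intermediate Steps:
$x d = 171 \cdot 148 = 25308$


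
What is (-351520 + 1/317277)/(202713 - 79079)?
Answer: -111529211039/39226224618 ≈ -2.8432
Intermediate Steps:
(-351520 + 1/317277)/(202713 - 79079) = (-351520 + 1/317277)/123634 = -111529211039/317277*1/123634 = -111529211039/39226224618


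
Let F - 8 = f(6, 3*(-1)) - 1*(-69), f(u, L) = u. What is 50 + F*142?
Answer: 11836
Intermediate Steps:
F = 83 (F = 8 + (6 - 1*(-69)) = 8 + (6 + 69) = 8 + 75 = 83)
50 + F*142 = 50 + 83*142 = 50 + 11786 = 11836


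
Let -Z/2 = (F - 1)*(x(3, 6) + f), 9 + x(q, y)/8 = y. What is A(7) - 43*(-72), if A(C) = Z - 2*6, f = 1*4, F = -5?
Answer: 2844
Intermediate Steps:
x(q, y) = -72 + 8*y
f = 4
Z = -240 (Z = -2*(-5 - 1)*((-72 + 8*6) + 4) = -(-12)*((-72 + 48) + 4) = -(-12)*(-24 + 4) = -(-12)*(-20) = -2*120 = -240)
A(C) = -252 (A(C) = -240 - 2*6 = -240 - 12 = -252)
A(7) - 43*(-72) = -252 - 43*(-72) = -252 + 3096 = 2844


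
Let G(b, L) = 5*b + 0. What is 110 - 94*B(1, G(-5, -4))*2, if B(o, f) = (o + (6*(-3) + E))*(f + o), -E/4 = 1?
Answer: -94642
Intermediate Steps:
E = -4 (E = -4*1 = -4)
G(b, L) = 5*b
B(o, f) = (-22 + o)*(f + o) (B(o, f) = (o + (6*(-3) - 4))*(f + o) = (o + (-18 - 4))*(f + o) = (o - 22)*(f + o) = (-22 + o)*(f + o))
110 - 94*B(1, G(-5, -4))*2 = 110 - 94*(1² - 110*(-5) - 22*1 + (5*(-5))*1)*2 = 110 - 94*(1 - 22*(-25) - 22 - 25*1)*2 = 110 - 94*(1 + 550 - 22 - 25)*2 = 110 - 47376*2 = 110 - 94*1008 = 110 - 94752 = -94642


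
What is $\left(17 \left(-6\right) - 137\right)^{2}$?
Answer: $57121$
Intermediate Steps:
$\left(17 \left(-6\right) - 137\right)^{2} = \left(-102 - 137\right)^{2} = \left(-239\right)^{2} = 57121$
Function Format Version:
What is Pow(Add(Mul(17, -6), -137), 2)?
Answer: 57121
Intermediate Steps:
Pow(Add(Mul(17, -6), -137), 2) = Pow(Add(-102, -137), 2) = Pow(-239, 2) = 57121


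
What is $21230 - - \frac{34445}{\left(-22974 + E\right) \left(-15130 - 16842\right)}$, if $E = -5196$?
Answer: $\frac{3824165171929}{180130248} \approx 21230.0$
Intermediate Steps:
$21230 - - \frac{34445}{\left(-22974 + E\right) \left(-15130 - 16842\right)} = 21230 - - \frac{34445}{\left(-22974 - 5196\right) \left(-15130 - 16842\right)} = 21230 - - \frac{34445}{\left(-28170\right) \left(-31972\right)} = 21230 - - \frac{34445}{900651240} = 21230 - \left(-34445\right) \frac{1}{900651240} = 21230 - - \frac{6889}{180130248} = 21230 + \frac{6889}{180130248} = \frac{3824165171929}{180130248}$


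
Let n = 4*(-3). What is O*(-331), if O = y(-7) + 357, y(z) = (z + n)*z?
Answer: -162190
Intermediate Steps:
n = -12
y(z) = z*(-12 + z) (y(z) = (z - 12)*z = (-12 + z)*z = z*(-12 + z))
O = 490 (O = -7*(-12 - 7) + 357 = -7*(-19) + 357 = 133 + 357 = 490)
O*(-331) = 490*(-331) = -162190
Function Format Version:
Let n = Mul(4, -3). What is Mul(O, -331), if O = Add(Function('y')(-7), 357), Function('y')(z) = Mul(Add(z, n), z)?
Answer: -162190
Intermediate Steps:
n = -12
Function('y')(z) = Mul(z, Add(-12, z)) (Function('y')(z) = Mul(Add(z, -12), z) = Mul(Add(-12, z), z) = Mul(z, Add(-12, z)))
O = 490 (O = Add(Mul(-7, Add(-12, -7)), 357) = Add(Mul(-7, -19), 357) = Add(133, 357) = 490)
Mul(O, -331) = Mul(490, -331) = -162190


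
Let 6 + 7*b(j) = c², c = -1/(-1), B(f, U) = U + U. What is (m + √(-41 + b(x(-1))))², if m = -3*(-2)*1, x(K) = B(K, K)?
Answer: -40/7 + 24*I*√511/7 ≈ -5.7143 + 77.504*I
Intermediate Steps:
B(f, U) = 2*U
c = 1 (c = -1*(-1) = 1)
x(K) = 2*K
b(j) = -5/7 (b(j) = -6/7 + (⅐)*1² = -6/7 + (⅐)*1 = -6/7 + ⅐ = -5/7)
m = 6 (m = 6*1 = 6)
(m + √(-41 + b(x(-1))))² = (6 + √(-41 - 5/7))² = (6 + √(-292/7))² = (6 + 2*I*√511/7)²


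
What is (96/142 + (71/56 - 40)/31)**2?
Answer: 4994390241/15192041536 ≈ 0.32875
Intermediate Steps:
(96/142 + (71/56 - 40)/31)**2 = (96*(1/142) + (71*(1/56) - 40)*(1/31))**2 = (48/71 + (71/56 - 40)*(1/31))**2 = (48/71 - 2169/56*1/31)**2 = (48/71 - 2169/1736)**2 = (-70671/123256)**2 = 4994390241/15192041536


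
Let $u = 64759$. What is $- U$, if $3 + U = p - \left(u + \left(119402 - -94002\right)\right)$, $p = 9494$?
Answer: $268672$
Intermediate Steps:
$U = -268672$ ($U = -3 - \left(174667 + 94002\right) = -3 + \left(9494 - \left(64759 + \left(119402 + 94002\right)\right)\right) = -3 + \left(9494 - \left(64759 + 213404\right)\right) = -3 + \left(9494 - 278163\right) = -3 - 268669 = -268672$)
$- U = \left(-1\right) \left(-268672\right) = 268672$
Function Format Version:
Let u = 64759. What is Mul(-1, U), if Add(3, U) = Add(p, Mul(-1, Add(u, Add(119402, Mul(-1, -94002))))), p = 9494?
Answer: 268672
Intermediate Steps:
U = -268672 (U = Add(-3, Add(9494, Mul(-1, Add(64759, Add(119402, Mul(-1, -94002)))))) = Add(-3, Add(9494, Mul(-1, Add(64759, Add(119402, 94002))))) = Add(-3, Add(9494, Mul(-1, Add(64759, 213404)))) = Add(-3, Add(9494, Mul(-1, 278163))) = Add(-3, Add(9494, -278163)) = Add(-3, -268669) = -268672)
Mul(-1, U) = Mul(-1, -268672) = 268672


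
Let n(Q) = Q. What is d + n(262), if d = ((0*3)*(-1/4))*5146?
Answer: 262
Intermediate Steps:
d = 0 (d = (0*(-1*¼))*5146 = (0*(-¼))*5146 = 0*5146 = 0)
d + n(262) = 0 + 262 = 262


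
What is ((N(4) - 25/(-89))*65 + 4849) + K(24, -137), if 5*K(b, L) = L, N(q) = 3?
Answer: 2240512/445 ≈ 5034.9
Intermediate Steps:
K(b, L) = L/5
((N(4) - 25/(-89))*65 + 4849) + K(24, -137) = ((3 - 25/(-89))*65 + 4849) + (1/5)*(-137) = ((3 - 25*(-1/89))*65 + 4849) - 137/5 = ((3 + 25/89)*65 + 4849) - 137/5 = ((292/89)*65 + 4849) - 137/5 = (18980/89 + 4849) - 137/5 = 450541/89 - 137/5 = 2240512/445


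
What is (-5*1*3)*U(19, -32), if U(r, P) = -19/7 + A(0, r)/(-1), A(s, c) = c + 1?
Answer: 2385/7 ≈ 340.71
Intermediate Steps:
A(s, c) = 1 + c
U(r, P) = -26/7 - r (U(r, P) = -19/7 + (1 + r)/(-1) = -19*⅐ + (1 + r)*(-1) = -19/7 + (-1 - r) = -26/7 - r)
(-5*1*3)*U(19, -32) = (-5*1*3)*(-26/7 - 1*19) = (-5*3)*(-26/7 - 19) = -15*(-159/7) = 2385/7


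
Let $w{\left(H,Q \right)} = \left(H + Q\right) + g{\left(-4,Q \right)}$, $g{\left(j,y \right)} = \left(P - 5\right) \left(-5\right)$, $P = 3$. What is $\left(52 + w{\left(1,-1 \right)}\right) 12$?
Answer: $744$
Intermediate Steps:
$g{\left(j,y \right)} = 10$ ($g{\left(j,y \right)} = \left(3 - 5\right) \left(-5\right) = \left(-2\right) \left(-5\right) = 10$)
$w{\left(H,Q \right)} = 10 + H + Q$ ($w{\left(H,Q \right)} = \left(H + Q\right) + 10 = 10 + H + Q$)
$\left(52 + w{\left(1,-1 \right)}\right) 12 = \left(52 + \left(10 + 1 - 1\right)\right) 12 = \left(52 + 10\right) 12 = 62 \cdot 12 = 744$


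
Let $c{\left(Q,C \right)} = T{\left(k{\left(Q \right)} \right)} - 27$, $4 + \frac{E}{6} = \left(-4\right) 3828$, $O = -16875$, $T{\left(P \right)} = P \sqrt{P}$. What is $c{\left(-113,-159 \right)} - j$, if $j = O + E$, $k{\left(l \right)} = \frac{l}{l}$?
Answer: $108745$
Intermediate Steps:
$k{\left(l \right)} = 1$
$T{\left(P \right)} = P^{\frac{3}{2}}$
$E = -91896$ ($E = -24 + 6 \left(\left(-4\right) 3828\right) = -24 + 6 \left(-15312\right) = -24 - 91872 = -91896$)
$c{\left(Q,C \right)} = -26$ ($c{\left(Q,C \right)} = 1^{\frac{3}{2}} - 27 = 1 - 27 = -26$)
$j = -108771$ ($j = -16875 - 91896 = -108771$)
$c{\left(-113,-159 \right)} - j = -26 - -108771 = -26 + 108771 = 108745$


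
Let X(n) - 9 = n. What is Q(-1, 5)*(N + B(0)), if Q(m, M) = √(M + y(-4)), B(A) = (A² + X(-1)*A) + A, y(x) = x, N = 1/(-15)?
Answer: -1/15 ≈ -0.066667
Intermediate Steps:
X(n) = 9 + n
N = -1/15 ≈ -0.066667
B(A) = A² + 9*A (B(A) = (A² + (9 - 1)*A) + A = (A² + 8*A) + A = A² + 9*A)
Q(m, M) = √(-4 + M) (Q(m, M) = √(M - 4) = √(-4 + M))
Q(-1, 5)*(N + B(0)) = √(-4 + 5)*(-1/15 + 0*(9 + 0)) = √1*(-1/15 + 0*9) = 1*(-1/15 + 0) = 1*(-1/15) = -1/15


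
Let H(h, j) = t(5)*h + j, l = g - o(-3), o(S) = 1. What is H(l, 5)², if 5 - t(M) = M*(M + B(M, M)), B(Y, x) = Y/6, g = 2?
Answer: 13225/36 ≈ 367.36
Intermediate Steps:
B(Y, x) = Y/6 (B(Y, x) = Y*(⅙) = Y/6)
t(M) = 5 - 7*M²/6 (t(M) = 5 - M*(M + M/6) = 5 - M*7*M/6 = 5 - 7*M²/6)
l = 1 (l = 2 - 1*1 = 2 - 1 = 1)
H(h, j) = j - 145*h/6 (H(h, j) = (5 - 7/6*5²)*h + j = (5 - 7/6*25)*h + j = (5 - 175/6)*h + j = -145*h/6 + j = j - 145*h/6)
H(l, 5)² = (5 - 145/6*1)² = (5 - 145/6)² = (-115/6)² = 13225/36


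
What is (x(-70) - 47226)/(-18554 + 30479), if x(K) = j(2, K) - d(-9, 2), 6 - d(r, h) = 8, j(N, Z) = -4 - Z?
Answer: -47158/11925 ≈ -3.9545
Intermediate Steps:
d(r, h) = -2 (d(r, h) = 6 - 1*8 = 6 - 8 = -2)
x(K) = -2 - K (x(K) = (-4 - K) - 1*(-2) = (-4 - K) + 2 = -2 - K)
(x(-70) - 47226)/(-18554 + 30479) = ((-2 - 1*(-70)) - 47226)/(-18554 + 30479) = ((-2 + 70) - 47226)/11925 = (68 - 47226)*(1/11925) = -47158*1/11925 = -47158/11925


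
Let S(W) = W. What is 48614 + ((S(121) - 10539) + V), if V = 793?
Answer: 38989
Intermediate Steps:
48614 + ((S(121) - 10539) + V) = 48614 + ((121 - 10539) + 793) = 48614 + (-10418 + 793) = 48614 - 9625 = 38989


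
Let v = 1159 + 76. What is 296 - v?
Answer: -939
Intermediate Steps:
v = 1235
296 - v = 296 - 1*1235 = 296 - 1235 = -939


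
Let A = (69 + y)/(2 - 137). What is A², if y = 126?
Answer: 169/81 ≈ 2.0864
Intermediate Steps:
A = -13/9 (A = (69 + 126)/(2 - 137) = 195/(-135) = 195*(-1/135) = -13/9 ≈ -1.4444)
A² = (-13/9)² = 169/81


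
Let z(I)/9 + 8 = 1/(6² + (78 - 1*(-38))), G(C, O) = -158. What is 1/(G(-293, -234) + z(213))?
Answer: -152/34951 ≈ -0.0043489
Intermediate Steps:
z(I) = -10935/152 (z(I) = -72 + 9/(6² + (78 - 1*(-38))) = -72 + 9/(36 + (78 + 38)) = -72 + 9/(36 + 116) = -72 + 9/152 = -10935/152)
1/(G(-293, -234) + z(213)) = 1/(-158 - 10935/152) = 1/(-34951/152) = -152/34951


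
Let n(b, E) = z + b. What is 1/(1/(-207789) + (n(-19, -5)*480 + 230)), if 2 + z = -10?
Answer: -207789/3044108851 ≈ -6.8259e-5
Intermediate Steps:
z = -12 (z = -2 - 10 = -12)
n(b, E) = -12 + b
1/(1/(-207789) + (n(-19, -5)*480 + 230)) = 1/(1/(-207789) + ((-12 - 19)*480 + 230)) = 1/(-1/207789 + (-31*480 + 230)) = 1/(-1/207789 + (-14880 + 230)) = 1/(-1/207789 - 14650) = 1/(-3044108851/207789) = -207789/3044108851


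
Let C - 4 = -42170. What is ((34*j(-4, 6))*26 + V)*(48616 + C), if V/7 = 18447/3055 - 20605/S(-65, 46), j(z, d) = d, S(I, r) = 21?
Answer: -461414080/47 ≈ -9.8173e+6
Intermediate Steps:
C = -42166 (C = 4 - 42170 = -42166)
V = -4812376/705 (V = 7*(18447/3055 - 20605/21) = 7*(18447*(1/3055) - 20605*1/21) = 7*(1419/235 - 20605/21) = 7*(-4812376/4935) = -4812376/705 ≈ -6826.1)
((34*j(-4, 6))*26 + V)*(48616 + C) = ((34*6)*26 - 4812376/705)*(48616 - 42166) = (204*26 - 4812376/705)*6450 = (5304 - 4812376/705)*6450 = -1073056/705*6450 = -461414080/47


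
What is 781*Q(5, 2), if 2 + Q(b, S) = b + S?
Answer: 3905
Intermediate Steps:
Q(b, S) = -2 + S + b (Q(b, S) = -2 + (b + S) = -2 + (S + b) = -2 + S + b)
781*Q(5, 2) = 781*(-2 + 2 + 5) = 781*5 = 3905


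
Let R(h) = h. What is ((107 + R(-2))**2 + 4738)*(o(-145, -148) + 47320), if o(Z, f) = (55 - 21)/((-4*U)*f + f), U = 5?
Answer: 1048742922931/1406 ≈ 7.4591e+8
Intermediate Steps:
o(Z, f) = -34/(19*f) (o(Z, f) = (55 - 21)/((-4*5)*f + f) = 34/(-20*f + f) = 34/((-19*f)) = 34*(-1/(19*f)) = -34/(19*f))
((107 + R(-2))**2 + 4738)*(o(-145, -148) + 47320) = ((107 - 2)**2 + 4738)*(-34/19/(-148) + 47320) = (105**2 + 4738)*(-34/19*(-1/148) + 47320) = (11025 + 4738)*(17/1406 + 47320) = 15763*(66531937/1406) = 1048742922931/1406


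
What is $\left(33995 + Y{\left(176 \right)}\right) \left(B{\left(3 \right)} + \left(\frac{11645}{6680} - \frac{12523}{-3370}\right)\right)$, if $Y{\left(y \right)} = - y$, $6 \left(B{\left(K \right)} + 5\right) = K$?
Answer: $\frac{73032434871}{2251160} \approx 32442.0$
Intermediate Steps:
$B{\left(K \right)} = -5 + \frac{K}{6}$
$\left(33995 + Y{\left(176 \right)}\right) \left(B{\left(3 \right)} + \left(\frac{11645}{6680} - \frac{12523}{-3370}\right)\right) = \left(33995 - 176\right) \left(\left(-5 + \frac{1}{6} \cdot 3\right) + \left(\frac{11645}{6680} - \frac{12523}{-3370}\right)\right) = \left(33995 - 176\right) \left(\left(-5 + \frac{1}{2}\right) + \left(11645 \cdot \frac{1}{6680} - - \frac{12523}{3370}\right)\right) = 33819 \left(- \frac{9}{2} + \left(\frac{2329}{1336} + \frac{12523}{3370}\right)\right) = 33819 \left(- \frac{9}{2} + \frac{12289729}{2251160}\right) = 33819 \cdot \frac{2159509}{2251160} = \frac{73032434871}{2251160}$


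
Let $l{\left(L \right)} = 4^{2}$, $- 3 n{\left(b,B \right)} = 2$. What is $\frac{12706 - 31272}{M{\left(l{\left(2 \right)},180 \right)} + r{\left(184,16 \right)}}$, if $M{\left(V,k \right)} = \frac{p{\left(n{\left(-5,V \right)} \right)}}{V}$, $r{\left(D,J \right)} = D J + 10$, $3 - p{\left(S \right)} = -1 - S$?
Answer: $- \frac{445584}{70901} \approx -6.2846$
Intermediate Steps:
$n{\left(b,B \right)} = - \frac{2}{3}$ ($n{\left(b,B \right)} = \left(- \frac{1}{3}\right) 2 = - \frac{2}{3}$)
$l{\left(L \right)} = 16$
$p{\left(S \right)} = 4 + S$ ($p{\left(S \right)} = 3 - \left(-1 - S\right) = 3 + \left(1 + S\right) = 4 + S$)
$r{\left(D,J \right)} = 10 + D J$
$M{\left(V,k \right)} = \frac{10}{3 V}$ ($M{\left(V,k \right)} = \frac{4 - \frac{2}{3}}{V} = \frac{10}{3 V}$)
$\frac{12706 - 31272}{M{\left(l{\left(2 \right)},180 \right)} + r{\left(184,16 \right)}} = \frac{12706 - 31272}{\frac{10}{3 \cdot 16} + \left(10 + 184 \cdot 16\right)} = - \frac{18566}{\frac{10}{3} \cdot \frac{1}{16} + \left(10 + 2944\right)} = - \frac{18566}{\frac{5}{24} + 2954} = - \frac{18566}{\frac{70901}{24}} = \left(-18566\right) \frac{24}{70901} = - \frac{445584}{70901}$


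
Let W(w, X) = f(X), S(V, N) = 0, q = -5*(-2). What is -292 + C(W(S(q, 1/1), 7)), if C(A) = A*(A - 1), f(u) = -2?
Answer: -286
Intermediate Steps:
q = 10
W(w, X) = -2
C(A) = A*(-1 + A)
-292 + C(W(S(q, 1/1), 7)) = -292 - 2*(-1 - 2) = -292 - 2*(-3) = -292 + 6 = -286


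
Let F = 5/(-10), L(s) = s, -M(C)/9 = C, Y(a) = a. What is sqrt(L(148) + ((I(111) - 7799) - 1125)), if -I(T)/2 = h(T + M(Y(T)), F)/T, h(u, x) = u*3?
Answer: 2*I*sqrt(2182) ≈ 93.424*I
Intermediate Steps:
M(C) = -9*C
F = -1/2 (F = 5*(-1/10) = -1/2 ≈ -0.50000)
h(u, x) = 3*u
I(T) = 48 (I(T) = -2*3*(T - 9*T)/T = -2*3*(-8*T)/T = -2*(-24*T)/T = -2*(-24) = 48)
sqrt(L(148) + ((I(111) - 7799) - 1125)) = sqrt(148 + ((48 - 7799) - 1125)) = sqrt(148 + (-7751 - 1125)) = sqrt(148 - 8876) = sqrt(-8728) = 2*I*sqrt(2182)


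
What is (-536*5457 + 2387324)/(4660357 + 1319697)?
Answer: -268814/2990027 ≈ -0.089904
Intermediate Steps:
(-536*5457 + 2387324)/(4660357 + 1319697) = (-2924952 + 2387324)/5980054 = -537628*1/5980054 = -268814/2990027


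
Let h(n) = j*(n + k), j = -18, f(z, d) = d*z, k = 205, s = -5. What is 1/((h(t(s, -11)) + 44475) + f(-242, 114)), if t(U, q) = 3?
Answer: 1/13143 ≈ 7.6086e-5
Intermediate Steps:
h(n) = -3690 - 18*n (h(n) = -18*(n + 205) = -18*(205 + n) = -3690 - 18*n)
1/((h(t(s, -11)) + 44475) + f(-242, 114)) = 1/(((-3690 - 18*3) + 44475) + 114*(-242)) = 1/(((-3690 - 54) + 44475) - 27588) = 1/((-3744 + 44475) - 27588) = 1/(40731 - 27588) = 1/13143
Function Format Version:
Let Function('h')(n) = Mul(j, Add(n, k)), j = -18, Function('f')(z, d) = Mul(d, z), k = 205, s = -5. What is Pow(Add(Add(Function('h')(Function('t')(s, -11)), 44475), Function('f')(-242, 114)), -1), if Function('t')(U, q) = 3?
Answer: Rational(1, 13143) ≈ 7.6086e-5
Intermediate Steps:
Function('h')(n) = Add(-3690, Mul(-18, n)) (Function('h')(n) = Mul(-18, Add(n, 205)) = Mul(-18, Add(205, n)) = Add(-3690, Mul(-18, n)))
Pow(Add(Add(Function('h')(Function('t')(s, -11)), 44475), Function('f')(-242, 114)), -1) = Pow(Add(Add(Add(-3690, Mul(-18, 3)), 44475), Mul(114, -242)), -1) = Pow(Add(Add(Add(-3690, -54), 44475), -27588), -1) = Pow(Add(Add(-3744, 44475), -27588), -1) = Pow(Add(40731, -27588), -1) = Pow(13143, -1) = Rational(1, 13143)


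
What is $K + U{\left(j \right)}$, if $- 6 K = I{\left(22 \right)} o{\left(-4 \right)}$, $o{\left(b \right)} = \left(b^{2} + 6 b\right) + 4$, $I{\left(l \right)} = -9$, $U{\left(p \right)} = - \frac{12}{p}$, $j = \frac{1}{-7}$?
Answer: $78$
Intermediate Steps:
$j = - \frac{1}{7} \approx -0.14286$
$o{\left(b \right)} = 4 + b^{2} + 6 b$
$K = -6$ ($K = - \frac{\left(-9\right) \left(4 + \left(-4\right)^{2} + 6 \left(-4\right)\right)}{6} = - \frac{\left(-9\right) \left(4 + 16 - 24\right)}{6} = - \frac{\left(-9\right) \left(-4\right)}{6} = \left(- \frac{1}{6}\right) 36 = -6$)
$K + U{\left(j \right)} = -6 - \frac{12}{- \frac{1}{7}} = -6 - -84 = -6 + 84 = 78$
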